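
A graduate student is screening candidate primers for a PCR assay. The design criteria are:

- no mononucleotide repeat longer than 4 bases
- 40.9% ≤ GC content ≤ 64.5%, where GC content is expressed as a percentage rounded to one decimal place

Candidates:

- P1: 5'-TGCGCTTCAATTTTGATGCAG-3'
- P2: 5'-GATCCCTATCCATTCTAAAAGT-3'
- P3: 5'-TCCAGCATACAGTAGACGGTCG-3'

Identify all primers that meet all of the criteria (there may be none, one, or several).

P1 and P3.

P1 (21 nt, A=4 T=8 G=5 C=4): longest run = 4 ✓; GC 9/21 = 42.9% ✓ — passes.
P2 (22 nt, A=7 T=7 G=2 C=6): longest run = 4 ✓; GC 8/22 = 36.4%, outside 40.9–64.5% ✗ — fails.
P3 (22 nt, A=6 T=4 G=6 C=6): longest run = 2 ✓; GC 12/22 = 54.5% ✓ — passes.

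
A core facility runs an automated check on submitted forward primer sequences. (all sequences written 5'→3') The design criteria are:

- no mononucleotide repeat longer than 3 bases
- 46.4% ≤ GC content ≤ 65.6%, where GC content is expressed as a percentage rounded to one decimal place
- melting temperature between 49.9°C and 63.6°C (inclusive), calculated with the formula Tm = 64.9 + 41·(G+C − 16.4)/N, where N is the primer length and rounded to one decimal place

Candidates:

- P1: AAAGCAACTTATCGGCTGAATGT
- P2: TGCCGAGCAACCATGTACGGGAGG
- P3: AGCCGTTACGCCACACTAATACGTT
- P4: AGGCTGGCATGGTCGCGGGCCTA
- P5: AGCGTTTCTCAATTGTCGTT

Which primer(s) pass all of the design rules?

P1 (23 nt, A=8 T=6 G=5 C=4): longest run = 3 ✓; GC 9/23 = 39.1%, outside 46.4–65.6% ✗; Tm = 64.9 + 41·(9 − 16.4)/23 = 51.7°C ✓ — fails.
P2 (24 nt, A=6 T=3 G=9 C=6): longest run = 3 ✓; GC 15/24 = 62.5% ✓; Tm = 64.9 + 41·(15 − 16.4)/24 = 62.5°C ✓ — passes.
P3 (25 nt, A=7 T=6 G=4 C=8): longest run = 2 ✓; GC 12/25 = 48.0% ✓; Tm = 64.9 + 41·(12 − 16.4)/25 = 57.7°C ✓ — passes.
P4 (23 nt, A=3 T=4 G=10 C=6): longest run = 3 ✓; GC 16/23 = 69.6%, outside 46.4–65.6% ✗; Tm = 64.9 + 41·(16 − 16.4)/23 = 64.2°C, outside 49.9–63.6°C ✗ — fails.
P5 (20 nt, A=3 T=9 G=4 C=4): longest run = 3 ✓; GC 8/20 = 40.0%, outside 46.4–65.6% ✗; Tm = 64.9 + 41·(8 − 16.4)/20 = 47.7°C, outside 49.9–63.6°C ✗ — fails.

P2 and P3.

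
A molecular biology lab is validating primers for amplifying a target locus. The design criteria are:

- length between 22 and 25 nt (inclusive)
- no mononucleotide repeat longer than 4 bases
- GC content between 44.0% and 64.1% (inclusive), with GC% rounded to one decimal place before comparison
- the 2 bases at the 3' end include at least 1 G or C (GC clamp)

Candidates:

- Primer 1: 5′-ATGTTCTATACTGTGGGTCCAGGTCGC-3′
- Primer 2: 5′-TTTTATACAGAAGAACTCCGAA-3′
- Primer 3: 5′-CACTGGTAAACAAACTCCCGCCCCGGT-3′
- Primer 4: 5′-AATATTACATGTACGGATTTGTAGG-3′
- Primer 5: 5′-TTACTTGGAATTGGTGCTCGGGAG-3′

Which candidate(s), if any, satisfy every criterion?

Primer 5 only.

Primer 1 (27 nt, A=4 T=9 G=8 C=6): length 27, outside 22–25 ✗; longest run = 3 ✓; GC 14/27 = 51.9% ✓; 3' end GC has 2 G/C ✓ — fails.
Primer 2 (22 nt, A=9 T=6 G=3 C=4): length 22 ✓; longest run = 4 ✓; GC 7/22 = 31.8%, outside 44.0–64.1% ✗; 3' end AA has 0 G/C, need ≥1 ✗ — fails.
Primer 3 (27 nt, A=7 T=4 G=5 C=11): length 27, outside 22–25 ✗; longest run = 4 ✓; GC 16/27 = 59.3% ✓; 3' end GT has 1 G/C ✓ — fails.
Primer 4 (25 nt, A=8 T=9 G=6 C=2): length 25 ✓; longest run = 3 ✓; GC 8/25 = 32.0%, outside 44.0–64.1% ✗; 3' end GG has 2 G/C ✓ — fails.
Primer 5 (24 nt, A=4 T=8 G=9 C=3): length 24 ✓; longest run = 3 ✓; GC 12/24 = 50.0% ✓; 3' end AG has 1 G/C ✓ — passes.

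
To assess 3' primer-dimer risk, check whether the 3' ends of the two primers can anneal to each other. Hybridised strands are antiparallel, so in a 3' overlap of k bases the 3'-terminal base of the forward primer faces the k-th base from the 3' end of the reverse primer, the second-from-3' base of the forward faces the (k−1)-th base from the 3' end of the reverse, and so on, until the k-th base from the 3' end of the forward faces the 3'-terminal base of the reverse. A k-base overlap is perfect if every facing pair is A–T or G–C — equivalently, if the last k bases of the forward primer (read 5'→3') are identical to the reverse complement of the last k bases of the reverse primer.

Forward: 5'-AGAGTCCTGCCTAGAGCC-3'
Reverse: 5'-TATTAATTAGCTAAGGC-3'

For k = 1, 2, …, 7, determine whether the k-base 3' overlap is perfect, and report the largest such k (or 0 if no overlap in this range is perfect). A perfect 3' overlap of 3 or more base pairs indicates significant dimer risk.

Longest perfect overlap: 3 complementary base pairs; significant dimer risk (threshold 3).

Last 7 bases (5'→3') — forward …TAGAGCC, reverse …CTAAGGC.
Reverse complement of the reverse primer's last 7 bases: GCCTTAG; its first k bases are the reverse complement of the reverse primer's last k bases, so a perfect k-base overlap needs the forward primer's last k bases to equal them.
Comparing (forward last k vs required): k=1: C vs G ✗; k=2: CC vs GC ✗; k=3: GCC vs GCC ✓; k=4: AGCC vs GCCT ✗; k=5: GAGCC vs GCCTT ✗; k=6: AGAGCC vs GCCTTA ✗; k=7: TAGAGCC vs GCCTTAG ✗.
Only k = 3 is perfect, so the longest perfect 3' overlap is 3.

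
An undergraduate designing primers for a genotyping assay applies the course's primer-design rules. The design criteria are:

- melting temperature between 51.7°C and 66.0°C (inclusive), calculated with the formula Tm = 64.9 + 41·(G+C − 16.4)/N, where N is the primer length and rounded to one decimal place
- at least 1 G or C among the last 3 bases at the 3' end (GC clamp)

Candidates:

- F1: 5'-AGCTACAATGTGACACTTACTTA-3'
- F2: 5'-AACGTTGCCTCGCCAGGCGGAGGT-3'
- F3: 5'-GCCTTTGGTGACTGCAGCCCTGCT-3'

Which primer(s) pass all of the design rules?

F2 and F3.

F1 (23 nt, A=8 T=7 G=3 C=5): Tm = 64.9 + 41·(8 − 16.4)/23 = 49.9°C, outside 51.7–66.0°C ✗; 3' end TTA has 0 G/C, need ≥1 ✗ — fails.
F2 (24 nt, A=4 T=4 G=9 C=7): Tm = 64.9 + 41·(16 − 16.4)/24 = 64.2°C ✓; 3' end GGT has 2 G/C ✓ — passes.
F3 (24 nt, A=2 T=7 G=7 C=8): Tm = 64.9 + 41·(15 − 16.4)/24 = 62.5°C ✓; 3' end GCT has 2 G/C ✓ — passes.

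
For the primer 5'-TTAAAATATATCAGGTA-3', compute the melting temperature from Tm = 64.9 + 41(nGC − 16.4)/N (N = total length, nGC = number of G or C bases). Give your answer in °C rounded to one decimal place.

Base counts: A=8, T=6, G=2, C=1; G+C = 3, N = 17.
Tm = 64.9 + 41·(3 − 16.4)/17 = 64.9 + -549.40/17 = 32.6°C.

32.6°C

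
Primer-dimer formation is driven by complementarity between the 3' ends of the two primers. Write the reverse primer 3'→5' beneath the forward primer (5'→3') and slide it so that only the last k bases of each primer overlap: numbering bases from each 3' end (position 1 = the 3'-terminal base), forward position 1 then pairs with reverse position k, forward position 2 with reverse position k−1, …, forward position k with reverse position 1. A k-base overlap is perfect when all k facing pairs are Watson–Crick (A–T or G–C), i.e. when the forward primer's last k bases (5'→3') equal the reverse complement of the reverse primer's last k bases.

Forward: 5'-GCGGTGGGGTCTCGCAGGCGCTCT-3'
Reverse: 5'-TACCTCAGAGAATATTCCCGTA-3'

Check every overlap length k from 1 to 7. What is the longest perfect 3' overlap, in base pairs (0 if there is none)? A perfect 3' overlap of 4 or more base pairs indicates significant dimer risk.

Longest perfect overlap: 1 complementary base pair; below the dimer-risk threshold (threshold 4).

Last 7 bases (5'→3') — forward …GCGCTCT, reverse …TCCCGTA.
Reverse complement of the reverse primer's last 7 bases: TACGGGA; its first k bases are the reverse complement of the reverse primer's last k bases, so a perfect k-base overlap needs the forward primer's last k bases to equal them.
Comparing (forward last k vs required): k=1: T vs T ✓; k=2: CT vs TA ✗; k=3: TCT vs TAC ✗; k=4: CTCT vs TACG ✗; k=5: GCTCT vs TACGG ✗; k=6: CGCTCT vs TACGGG ✗; k=7: GCGCTCT vs TACGGGA ✗.
Only k = 1 is perfect, so the longest perfect 3' overlap is 1.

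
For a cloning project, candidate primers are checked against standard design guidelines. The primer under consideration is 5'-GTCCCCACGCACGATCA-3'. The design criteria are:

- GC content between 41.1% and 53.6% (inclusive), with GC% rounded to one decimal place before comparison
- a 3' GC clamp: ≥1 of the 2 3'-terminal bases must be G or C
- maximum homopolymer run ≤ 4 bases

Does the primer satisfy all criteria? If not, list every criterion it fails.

Fails: GC content.

Base counts: A=4, T=2, G=3, C=8 (length 17).
GC content: GC 11/17 = 64.7%, outside 41.1–53.6% ✗
GC clamp: 3' end CA has 1 G/C ✓
homopolymer run: longest run = 4 ✓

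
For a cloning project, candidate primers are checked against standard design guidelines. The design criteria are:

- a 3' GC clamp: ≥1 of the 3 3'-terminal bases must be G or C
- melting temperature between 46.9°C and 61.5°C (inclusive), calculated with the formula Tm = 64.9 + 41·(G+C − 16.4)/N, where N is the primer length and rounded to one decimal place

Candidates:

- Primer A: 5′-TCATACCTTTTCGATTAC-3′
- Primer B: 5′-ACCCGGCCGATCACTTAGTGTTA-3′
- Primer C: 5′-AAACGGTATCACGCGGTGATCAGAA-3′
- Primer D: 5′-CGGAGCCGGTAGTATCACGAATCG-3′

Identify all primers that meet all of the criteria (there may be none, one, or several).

Primer C and Primer D.

Primer A (18 nt, A=4 T=8 G=1 C=5): 3' end TAC has 1 G/C ✓; Tm = 64.9 + 41·(6 − 16.4)/18 = 41.2°C, outside 46.9–61.5°C ✗ — fails.
Primer B (23 nt, A=5 T=6 G=5 C=7): 3' end TTA has 0 G/C, need ≥1 ✗; Tm = 64.9 + 41·(12 − 16.4)/23 = 57.1°C ✓ — fails.
Primer C (25 nt, A=9 T=4 G=7 C=5): 3' end GAA has 1 G/C ✓; Tm = 64.9 + 41·(12 − 16.4)/25 = 57.7°C ✓ — passes.
Primer D (24 nt, A=6 T=4 G=8 C=6): 3' end TCG has 2 G/C ✓; Tm = 64.9 + 41·(14 − 16.4)/24 = 60.8°C ✓ — passes.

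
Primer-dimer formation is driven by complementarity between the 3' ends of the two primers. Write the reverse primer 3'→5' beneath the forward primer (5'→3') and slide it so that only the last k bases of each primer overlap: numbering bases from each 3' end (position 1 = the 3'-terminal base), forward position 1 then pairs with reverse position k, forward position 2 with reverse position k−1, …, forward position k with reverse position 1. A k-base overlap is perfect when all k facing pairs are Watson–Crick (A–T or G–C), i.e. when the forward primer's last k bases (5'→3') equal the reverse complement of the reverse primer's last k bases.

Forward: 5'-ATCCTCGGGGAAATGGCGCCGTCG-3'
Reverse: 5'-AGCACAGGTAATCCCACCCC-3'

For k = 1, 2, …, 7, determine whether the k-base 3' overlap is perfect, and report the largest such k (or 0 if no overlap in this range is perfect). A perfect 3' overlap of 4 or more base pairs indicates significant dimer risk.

Longest perfect overlap: 1 complementary base pair; below the dimer-risk threshold (threshold 4).

Last 7 bases (5'→3') — forward …GCCGTCG, reverse …CCACCCC.
Reverse complement of the reverse primer's last 7 bases: GGGGTGG; its first k bases are the reverse complement of the reverse primer's last k bases, so a perfect k-base overlap needs the forward primer's last k bases to equal them.
Comparing (forward last k vs required): k=1: G vs G ✓; k=2: CG vs GG ✗; k=3: TCG vs GGG ✗; k=4: GTCG vs GGGG ✗; k=5: CGTCG vs GGGGT ✗; k=6: CCGTCG vs GGGGTG ✗; k=7: GCCGTCG vs GGGGTGG ✗.
Only k = 1 is perfect, so the longest perfect 3' overlap is 1.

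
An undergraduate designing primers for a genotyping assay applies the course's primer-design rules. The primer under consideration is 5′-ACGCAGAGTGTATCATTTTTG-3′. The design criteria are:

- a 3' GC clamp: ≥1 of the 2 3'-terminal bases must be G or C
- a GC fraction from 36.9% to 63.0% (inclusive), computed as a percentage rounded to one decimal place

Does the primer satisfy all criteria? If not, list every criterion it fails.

Base counts: A=5, T=8, G=5, C=3 (length 21).
GC clamp: 3' end TG has 1 G/C ✓
GC content: GC 8/21 = 38.1% ✓

Meets all criteria.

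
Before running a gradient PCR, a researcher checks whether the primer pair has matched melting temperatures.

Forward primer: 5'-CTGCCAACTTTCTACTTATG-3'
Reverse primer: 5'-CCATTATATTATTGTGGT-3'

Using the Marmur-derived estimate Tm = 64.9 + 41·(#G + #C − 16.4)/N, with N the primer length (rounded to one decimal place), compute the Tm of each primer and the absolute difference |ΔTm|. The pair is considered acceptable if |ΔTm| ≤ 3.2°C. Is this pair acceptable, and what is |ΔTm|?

Forward: G+C = 8, N = 20 → Tm = 64.9 + 41·(8 − 16.4)/20 = 47.7°C.
Reverse: G+C = 5, N = 18 → Tm = 64.9 + 41·(5 − 16.4)/18 = 38.9°C.
|ΔTm| = |47.7 − 38.9| = 8.8°C, > 3.2°C.

|ΔTm| = 8.8°C; the pair is not acceptable.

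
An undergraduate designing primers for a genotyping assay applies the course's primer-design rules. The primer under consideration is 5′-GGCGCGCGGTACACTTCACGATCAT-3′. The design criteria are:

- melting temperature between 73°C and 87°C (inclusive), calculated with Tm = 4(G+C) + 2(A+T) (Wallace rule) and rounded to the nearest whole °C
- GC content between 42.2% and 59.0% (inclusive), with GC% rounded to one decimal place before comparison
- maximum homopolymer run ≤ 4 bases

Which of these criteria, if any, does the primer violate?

Base counts: A=5, T=5, G=7, C=8 (length 25).
Tm: Tm = 2·10 + 4·15 = 80°C ✓
GC content: GC 15/25 = 60.0%, outside 42.2–59.0% ✗
homopolymer run: longest run = 2 ✓

Fails: GC content.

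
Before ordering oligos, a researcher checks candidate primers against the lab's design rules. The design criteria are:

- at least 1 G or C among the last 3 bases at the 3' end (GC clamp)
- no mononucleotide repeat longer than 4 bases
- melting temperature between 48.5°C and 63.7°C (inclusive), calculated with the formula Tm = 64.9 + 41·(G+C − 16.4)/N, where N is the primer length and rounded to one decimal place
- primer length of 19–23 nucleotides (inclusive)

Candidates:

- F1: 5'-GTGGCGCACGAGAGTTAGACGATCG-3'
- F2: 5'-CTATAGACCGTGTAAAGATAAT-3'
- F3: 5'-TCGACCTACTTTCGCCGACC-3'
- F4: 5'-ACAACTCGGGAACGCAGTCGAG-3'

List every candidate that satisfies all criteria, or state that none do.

F3 and F4.

F1 (25 nt, A=6 T=4 G=10 C=5): 3' end TCG has 2 G/C ✓; longest run = 2 ✓; Tm = 64.9 + 41·(15 − 16.4)/25 = 62.6°C ✓; length 25, outside 19–23 ✗ — fails.
F2 (22 nt, A=9 T=6 G=4 C=3): 3' end AAT has 0 G/C, need ≥1 ✗; longest run = 3 ✓; Tm = 64.9 + 41·(7 − 16.4)/22 = 47.4°C, outside 48.5–63.7°C ✗; length 22 ✓ — fails.
F3 (20 nt, A=3 T=5 G=3 C=9): 3' end ACC has 2 G/C ✓; longest run = 3 ✓; Tm = 64.9 + 41·(12 − 16.4)/20 = 55.9°C ✓; length 20 ✓ — passes.
F4 (22 nt, A=7 T=2 G=7 C=6): 3' end GAG has 2 G/C ✓; longest run = 3 ✓; Tm = 64.9 + 41·(13 − 16.4)/22 = 58.6°C ✓; length 22 ✓ — passes.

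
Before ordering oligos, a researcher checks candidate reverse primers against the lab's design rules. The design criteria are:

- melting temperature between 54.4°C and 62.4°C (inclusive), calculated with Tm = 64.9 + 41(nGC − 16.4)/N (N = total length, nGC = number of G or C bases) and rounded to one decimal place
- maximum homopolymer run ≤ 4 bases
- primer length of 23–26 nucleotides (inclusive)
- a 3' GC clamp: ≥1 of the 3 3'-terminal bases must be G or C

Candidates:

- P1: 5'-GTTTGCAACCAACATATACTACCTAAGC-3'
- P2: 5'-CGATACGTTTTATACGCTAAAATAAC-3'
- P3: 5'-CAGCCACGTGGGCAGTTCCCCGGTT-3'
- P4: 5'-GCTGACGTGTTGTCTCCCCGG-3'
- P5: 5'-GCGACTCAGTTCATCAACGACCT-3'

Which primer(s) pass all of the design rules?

P5 only.

P1 (28 nt, A=10 T=7 G=3 C=8): Tm = 64.9 + 41·(11 − 16.4)/28 = 57.0°C ✓; longest run = 3 ✓; length 28, outside 23–26 ✗; 3' end AGC has 2 G/C ✓ — fails.
P2 (26 nt, A=10 T=8 G=3 C=5): Tm = 64.9 + 41·(8 − 16.4)/26 = 51.7°C, outside 54.4–62.4°C ✗; longest run = 4 ✓; length 26 ✓; 3' end AAC has 1 G/C ✓ — fails.
P3 (25 nt, A=3 T=5 G=8 C=9): Tm = 64.9 + 41·(17 − 16.4)/25 = 65.9°C, outside 54.4–62.4°C ✗; longest run = 4 ✓; length 25 ✓; 3' end GTT has 1 G/C ✓ — fails.
P4 (21 nt, A=1 T=6 G=7 C=7): Tm = 64.9 + 41·(14 − 16.4)/21 = 60.2°C ✓; longest run = 4 ✓; length 21, outside 23–26 ✗; 3' end CGG has 3 G/C ✓ — fails.
P5 (23 nt, A=6 T=5 G=4 C=8): Tm = 64.9 + 41·(12 − 16.4)/23 = 57.1°C ✓; longest run = 2 ✓; length 23 ✓; 3' end CCT has 2 G/C ✓ — passes.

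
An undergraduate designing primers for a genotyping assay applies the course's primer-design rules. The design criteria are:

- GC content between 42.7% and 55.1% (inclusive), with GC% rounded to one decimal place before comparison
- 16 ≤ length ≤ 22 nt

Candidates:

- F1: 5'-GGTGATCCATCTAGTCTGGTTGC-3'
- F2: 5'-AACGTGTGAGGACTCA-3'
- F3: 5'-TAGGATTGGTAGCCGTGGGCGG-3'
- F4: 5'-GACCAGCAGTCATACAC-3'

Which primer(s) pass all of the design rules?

F1 (23 nt, A=3 T=8 G=7 C=5): GC 12/23 = 52.2% ✓; length 23, outside 16–22 ✗ — fails.
F2 (16 nt, A=5 T=3 G=5 C=3): GC 8/16 = 50.0% ✓; length 16 ✓ — passes.
F3 (22 nt, A=3 T=5 G=11 C=3): GC 14/22 = 63.6%, outside 42.7–55.1% ✗; length 22 ✓ — fails.
F4 (17 nt, A=6 T=2 G=3 C=6): GC 9/17 = 52.9% ✓; length 17 ✓ — passes.

F2 and F4.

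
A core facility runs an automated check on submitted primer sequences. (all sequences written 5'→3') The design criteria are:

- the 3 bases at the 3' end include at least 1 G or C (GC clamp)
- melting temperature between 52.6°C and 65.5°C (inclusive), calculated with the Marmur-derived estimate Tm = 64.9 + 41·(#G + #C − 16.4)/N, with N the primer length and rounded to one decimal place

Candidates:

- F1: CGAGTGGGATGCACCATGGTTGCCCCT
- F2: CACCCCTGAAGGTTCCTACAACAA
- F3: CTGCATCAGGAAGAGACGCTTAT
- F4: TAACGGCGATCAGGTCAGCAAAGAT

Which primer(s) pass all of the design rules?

F1 (27 nt, A=4 T=6 G=9 C=8): 3' end CCT has 2 G/C ✓; Tm = 64.9 + 41·(17 − 16.4)/27 = 65.8°C, outside 52.6–65.5°C ✗ — fails.
F2 (24 nt, A=8 T=4 G=3 C=9): 3' end CAA has 1 G/C ✓; Tm = 64.9 + 41·(12 − 16.4)/24 = 57.4°C ✓ — passes.
F3 (23 nt, A=7 T=5 G=6 C=5): 3' end TAT has 0 G/C, need ≥1 ✗; Tm = 64.9 + 41·(11 − 16.4)/23 = 55.3°C ✓ — fails.
F4 (25 nt, A=9 T=4 G=7 C=5): 3' end GAT has 1 G/C ✓; Tm = 64.9 + 41·(12 − 16.4)/25 = 57.7°C ✓ — passes.

F2 and F4.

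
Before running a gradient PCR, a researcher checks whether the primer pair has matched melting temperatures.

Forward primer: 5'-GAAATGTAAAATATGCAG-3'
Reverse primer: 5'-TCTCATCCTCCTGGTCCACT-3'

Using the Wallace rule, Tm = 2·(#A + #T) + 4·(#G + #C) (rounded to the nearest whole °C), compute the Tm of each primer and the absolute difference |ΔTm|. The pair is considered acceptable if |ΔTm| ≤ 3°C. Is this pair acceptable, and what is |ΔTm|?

|ΔTm| = 16°C; the pair is not acceptable.

Forward: A=9 T=4 G=4 C=1 → Tm = 2·13 + 4·5 = 46°C.
Reverse: A=2 T=7 G=2 C=9 → Tm = 2·9 + 4·11 = 62°C.
|ΔTm| = |46 − 62| = 16°C, > 3°C.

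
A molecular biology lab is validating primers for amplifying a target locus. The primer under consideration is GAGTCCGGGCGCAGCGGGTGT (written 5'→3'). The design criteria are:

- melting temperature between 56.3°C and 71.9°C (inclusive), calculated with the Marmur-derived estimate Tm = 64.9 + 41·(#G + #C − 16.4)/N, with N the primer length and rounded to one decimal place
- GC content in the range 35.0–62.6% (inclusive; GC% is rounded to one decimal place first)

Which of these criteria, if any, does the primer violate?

Fails: GC content.

Base counts: A=2, T=3, G=11, C=5 (length 21).
Tm: Tm = 64.9 + 41·(16 − 16.4)/21 = 64.1°C ✓
GC content: GC 16/21 = 76.2%, outside 35.0–62.6% ✗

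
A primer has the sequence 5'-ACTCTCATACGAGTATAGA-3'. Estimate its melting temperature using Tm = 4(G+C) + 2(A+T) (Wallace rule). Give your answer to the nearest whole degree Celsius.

Base counts: A=7, T=5, G=3, C=4 (length 19).
Tm = 2·(7+5) + 4·(3+4) = 2·12 + 4·7 = 24 + 28 = 52°C.

52°C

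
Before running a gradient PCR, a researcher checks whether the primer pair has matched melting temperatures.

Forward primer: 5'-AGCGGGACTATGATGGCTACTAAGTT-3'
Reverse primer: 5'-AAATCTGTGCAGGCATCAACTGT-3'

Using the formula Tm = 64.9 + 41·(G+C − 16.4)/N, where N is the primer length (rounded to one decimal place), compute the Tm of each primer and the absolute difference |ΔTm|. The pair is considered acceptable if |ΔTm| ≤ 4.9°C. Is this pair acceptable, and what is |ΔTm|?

Forward: G+C = 12, N = 26 → Tm = 64.9 + 41·(12 − 16.4)/26 = 58.0°C.
Reverse: G+C = 10, N = 23 → Tm = 64.9 + 41·(10 − 16.4)/23 = 53.5°C.
|ΔTm| = |58.0 − 53.5| = 4.5°C, ≤ 4.9°C.

|ΔTm| = 4.5°C; the pair is acceptable.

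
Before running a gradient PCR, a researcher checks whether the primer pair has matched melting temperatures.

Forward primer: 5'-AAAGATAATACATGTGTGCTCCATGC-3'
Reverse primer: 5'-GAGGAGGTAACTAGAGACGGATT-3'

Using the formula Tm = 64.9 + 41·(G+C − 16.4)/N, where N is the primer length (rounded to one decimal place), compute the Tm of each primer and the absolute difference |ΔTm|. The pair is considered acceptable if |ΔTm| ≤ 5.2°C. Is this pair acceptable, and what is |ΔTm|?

|ΔTm| = 0.5°C; the pair is acceptable.

Forward: G+C = 10, N = 26 → Tm = 64.9 + 41·(10 − 16.4)/26 = 54.8°C.
Reverse: G+C = 11, N = 23 → Tm = 64.9 + 41·(11 − 16.4)/23 = 55.3°C.
|ΔTm| = |54.8 − 55.3| = 0.5°C, ≤ 5.2°C.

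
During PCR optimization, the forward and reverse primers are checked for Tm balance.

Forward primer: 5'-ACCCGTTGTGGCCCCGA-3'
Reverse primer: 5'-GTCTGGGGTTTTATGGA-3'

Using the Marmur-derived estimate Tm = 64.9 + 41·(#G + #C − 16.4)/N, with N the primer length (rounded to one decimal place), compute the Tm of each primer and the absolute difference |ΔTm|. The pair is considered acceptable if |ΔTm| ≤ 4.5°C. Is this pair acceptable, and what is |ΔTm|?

Forward: G+C = 12, N = 17 → Tm = 64.9 + 41·(12 − 16.4)/17 = 54.3°C.
Reverse: G+C = 8, N = 17 → Tm = 64.9 + 41·(8 − 16.4)/17 = 44.6°C.
|ΔTm| = |54.3 − 44.6| = 9.7°C, > 4.5°C.

|ΔTm| = 9.7°C; the pair is not acceptable.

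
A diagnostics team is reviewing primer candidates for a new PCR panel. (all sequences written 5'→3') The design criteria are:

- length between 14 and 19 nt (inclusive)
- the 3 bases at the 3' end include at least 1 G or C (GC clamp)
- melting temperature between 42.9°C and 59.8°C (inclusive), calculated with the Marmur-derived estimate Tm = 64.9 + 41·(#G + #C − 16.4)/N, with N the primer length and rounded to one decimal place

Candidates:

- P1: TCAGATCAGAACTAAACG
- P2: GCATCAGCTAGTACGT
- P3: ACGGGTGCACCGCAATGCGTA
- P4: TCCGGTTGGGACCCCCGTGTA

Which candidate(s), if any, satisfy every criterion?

P1 (18 nt, A=8 T=3 G=3 C=4): length 18 ✓; 3' end ACG has 2 G/C ✓; Tm = 64.9 + 41·(7 − 16.4)/18 = 43.5°C ✓ — passes.
P2 (16 nt, A=4 T=4 G=4 C=4): length 16 ✓; 3' end CGT has 2 G/C ✓; Tm = 64.9 + 41·(8 − 16.4)/16 = 43.4°C ✓ — passes.
P3 (21 nt, A=5 T=3 G=7 C=6): length 21, outside 14–19 ✗; 3' end GTA has 1 G/C ✓; Tm = 64.9 + 41·(13 − 16.4)/21 = 58.3°C ✓ — fails.
P4 (21 nt, A=2 T=5 G=7 C=7): length 21, outside 14–19 ✗; 3' end GTA has 1 G/C ✓; Tm = 64.9 + 41·(14 − 16.4)/21 = 60.2°C, outside 42.9–59.8°C ✗ — fails.

P1 and P2.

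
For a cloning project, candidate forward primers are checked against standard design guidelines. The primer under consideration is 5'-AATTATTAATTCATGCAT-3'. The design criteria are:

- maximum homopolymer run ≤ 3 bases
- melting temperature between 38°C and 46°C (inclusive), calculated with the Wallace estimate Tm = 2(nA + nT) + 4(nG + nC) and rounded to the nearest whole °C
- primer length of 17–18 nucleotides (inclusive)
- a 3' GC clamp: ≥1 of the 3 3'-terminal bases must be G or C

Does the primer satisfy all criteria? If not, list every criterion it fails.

Meets all criteria.

Base counts: A=7, T=8, G=1, C=2 (length 18).
homopolymer run: longest run = 2 ✓
Tm: Tm = 2·15 + 4·3 = 42°C ✓
length: length 18 ✓
GC clamp: 3' end CAT has 1 G/C ✓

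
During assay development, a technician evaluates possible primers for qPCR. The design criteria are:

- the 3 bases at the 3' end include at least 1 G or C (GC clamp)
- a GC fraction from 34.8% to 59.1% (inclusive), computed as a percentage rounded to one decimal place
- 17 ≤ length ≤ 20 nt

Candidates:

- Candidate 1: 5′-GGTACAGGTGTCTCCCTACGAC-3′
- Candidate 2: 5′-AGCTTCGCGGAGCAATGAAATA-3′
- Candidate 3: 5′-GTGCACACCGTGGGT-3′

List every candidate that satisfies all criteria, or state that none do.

Candidate 1 (22 nt, A=4 T=5 G=6 C=7): 3' end GAC has 2 G/C ✓; GC 13/22 = 59.1% ✓; length 22, outside 17–20 ✗ — fails.
Candidate 2 (22 nt, A=8 T=4 G=6 C=4): 3' end ATA has 0 G/C, need ≥1 ✗; GC 10/22 = 45.5% ✓; length 22, outside 17–20 ✗ — fails.
Candidate 3 (15 nt, A=2 T=3 G=6 C=4): 3' end GGT has 2 G/C ✓; GC 10/15 = 66.7%, outside 34.8–59.1% ✗; length 15, outside 17–20 ✗ — fails.

None of the candidates satisfy all criteria.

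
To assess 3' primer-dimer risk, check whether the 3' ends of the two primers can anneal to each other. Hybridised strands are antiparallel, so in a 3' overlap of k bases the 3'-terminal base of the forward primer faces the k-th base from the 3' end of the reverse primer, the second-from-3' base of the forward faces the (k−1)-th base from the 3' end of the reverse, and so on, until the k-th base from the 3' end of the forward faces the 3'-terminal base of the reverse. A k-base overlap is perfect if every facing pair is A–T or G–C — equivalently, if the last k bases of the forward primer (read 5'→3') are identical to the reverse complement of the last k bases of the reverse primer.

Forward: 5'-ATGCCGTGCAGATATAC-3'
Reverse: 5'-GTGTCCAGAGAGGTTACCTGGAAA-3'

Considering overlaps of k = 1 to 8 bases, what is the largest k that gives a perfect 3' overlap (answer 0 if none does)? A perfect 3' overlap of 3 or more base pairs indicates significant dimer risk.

Last 8 bases (5'→3') — forward …AGATATAC, reverse …CCTGGAAA.
Reverse complement of the reverse primer's last 8 bases: TTTCCAGG; its first k bases are the reverse complement of the reverse primer's last k bases, so a perfect k-base overlap needs the forward primer's last k bases to equal them.
Comparing (forward last k vs required): k=1: C vs T ✗; k=2: AC vs TT ✗; k=3: TAC vs TTT ✗; k=4: ATAC vs TTTC ✗; k=5: TATAC vs TTTCC ✗; k=6: ATATAC vs TTTCCA ✗; k=7: GATATAC vs TTTCCAG ✗; k=8: AGATATAC vs TTTCCAGG ✗.
No overlap length from 1 to 8 is perfect, so the longest perfect 3' overlap is 0.

Longest perfect overlap: 0 complementary base pairs; below the dimer-risk threshold (threshold 3).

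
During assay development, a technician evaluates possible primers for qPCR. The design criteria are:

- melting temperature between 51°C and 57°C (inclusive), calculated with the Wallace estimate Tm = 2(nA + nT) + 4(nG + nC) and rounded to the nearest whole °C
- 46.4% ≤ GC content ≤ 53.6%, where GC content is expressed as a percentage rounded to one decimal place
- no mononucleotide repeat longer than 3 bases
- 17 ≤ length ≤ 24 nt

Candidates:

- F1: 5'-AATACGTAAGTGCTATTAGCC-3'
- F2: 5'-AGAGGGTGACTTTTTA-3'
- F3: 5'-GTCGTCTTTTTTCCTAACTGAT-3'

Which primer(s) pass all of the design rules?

None of the candidates satisfy all criteria.

F1 (21 nt, A=7 T=6 G=4 C=4): Tm = 2·13 + 4·8 = 58°C, outside 51–57°C ✗; GC 8/21 = 38.1%, outside 46.4–53.6% ✗; longest run = 2 ✓; length 21 ✓ — fails.
F2 (16 nt, A=4 T=6 G=5 C=1): Tm = 2·10 + 4·6 = 44°C, outside 51–57°C ✗; GC 6/16 = 37.5%, outside 46.4–53.6% ✗; longest run = 5, exceeds 3 ✗; length 16, outside 17–24 ✗ — fails.
F3 (22 nt, A=3 T=11 G=3 C=5): Tm = 2·14 + 4·8 = 60°C, outside 51–57°C ✗; GC 8/22 = 36.4%, outside 46.4–53.6% ✗; longest run = 6, exceeds 3 ✗; length 22 ✓ — fails.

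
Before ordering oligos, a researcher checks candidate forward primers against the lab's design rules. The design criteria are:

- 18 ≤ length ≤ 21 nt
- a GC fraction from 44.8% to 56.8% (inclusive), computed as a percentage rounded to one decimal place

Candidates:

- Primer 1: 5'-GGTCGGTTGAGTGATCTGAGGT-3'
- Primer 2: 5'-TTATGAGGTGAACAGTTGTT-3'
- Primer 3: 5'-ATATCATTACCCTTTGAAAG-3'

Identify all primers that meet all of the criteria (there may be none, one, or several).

None of the candidates satisfy all criteria.

Primer 1 (22 nt, A=3 T=7 G=10 C=2): length 22, outside 18–21 ✗; GC 12/22 = 54.5% ✓ — fails.
Primer 2 (20 nt, A=5 T=8 G=6 C=1): length 20 ✓; GC 7/20 = 35.0%, outside 44.8–56.8% ✗ — fails.
Primer 3 (20 nt, A=7 T=7 G=2 C=4): length 20 ✓; GC 6/20 = 30.0%, outside 44.8–56.8% ✗ — fails.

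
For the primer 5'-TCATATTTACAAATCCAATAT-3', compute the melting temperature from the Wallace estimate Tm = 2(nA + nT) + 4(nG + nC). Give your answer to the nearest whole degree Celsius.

50°C

Base counts: A=9, T=8, G=0, C=4 (length 21).
Tm = 2·(9+8) + 4·(0+4) = 2·17 + 4·4 = 34 + 16 = 50°C.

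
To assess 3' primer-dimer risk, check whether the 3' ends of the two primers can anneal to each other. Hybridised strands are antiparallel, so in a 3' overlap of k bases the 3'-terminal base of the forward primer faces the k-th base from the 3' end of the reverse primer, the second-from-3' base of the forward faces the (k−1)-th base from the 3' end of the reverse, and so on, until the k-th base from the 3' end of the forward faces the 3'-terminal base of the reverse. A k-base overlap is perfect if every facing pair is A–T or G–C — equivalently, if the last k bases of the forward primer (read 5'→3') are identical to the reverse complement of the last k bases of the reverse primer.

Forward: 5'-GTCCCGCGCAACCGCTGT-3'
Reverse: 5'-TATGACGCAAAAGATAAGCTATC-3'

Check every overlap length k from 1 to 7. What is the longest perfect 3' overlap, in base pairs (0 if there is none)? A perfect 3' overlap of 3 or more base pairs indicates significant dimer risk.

Last 7 bases (5'→3') — forward …CCGCTGT, reverse …AGCTATC.
Reverse complement of the reverse primer's last 7 bases: GATAGCT; its first k bases are the reverse complement of the reverse primer's last k bases, so a perfect k-base overlap needs the forward primer's last k bases to equal them.
Comparing (forward last k vs required): k=1: T vs G ✗; k=2: GT vs GA ✗; k=3: TGT vs GAT ✗; k=4: CTGT vs GATA ✗; k=5: GCTGT vs GATAG ✗; k=6: CGCTGT vs GATAGC ✗; k=7: CCGCTGT vs GATAGCT ✗.
No overlap length from 1 to 7 is perfect, so the longest perfect 3' overlap is 0.

Longest perfect overlap: 0 complementary base pairs; below the dimer-risk threshold (threshold 3).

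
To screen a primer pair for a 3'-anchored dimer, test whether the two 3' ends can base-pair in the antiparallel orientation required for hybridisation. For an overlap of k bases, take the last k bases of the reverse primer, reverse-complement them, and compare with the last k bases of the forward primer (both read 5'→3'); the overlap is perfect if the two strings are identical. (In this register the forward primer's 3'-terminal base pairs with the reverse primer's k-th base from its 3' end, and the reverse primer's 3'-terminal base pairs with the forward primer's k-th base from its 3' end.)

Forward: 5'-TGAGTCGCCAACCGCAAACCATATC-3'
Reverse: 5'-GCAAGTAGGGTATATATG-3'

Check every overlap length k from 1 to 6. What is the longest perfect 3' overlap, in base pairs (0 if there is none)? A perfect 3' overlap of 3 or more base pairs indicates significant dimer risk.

Longest perfect overlap: 1 complementary base pair; below the dimer-risk threshold (threshold 3).

Last 6 bases (5'→3') — forward …CATATC, reverse …TATATG.
Reverse complement of the reverse primer's last 6 bases: CATATA; its first k bases are the reverse complement of the reverse primer's last k bases, so a perfect k-base overlap needs the forward primer's last k bases to equal them.
Comparing (forward last k vs required): k=1: C vs C ✓; k=2: TC vs CA ✗; k=3: ATC vs CAT ✗; k=4: TATC vs CATA ✗; k=5: ATATC vs CATAT ✗; k=6: CATATC vs CATATA ✗.
Only k = 1 is perfect, so the longest perfect 3' overlap is 1.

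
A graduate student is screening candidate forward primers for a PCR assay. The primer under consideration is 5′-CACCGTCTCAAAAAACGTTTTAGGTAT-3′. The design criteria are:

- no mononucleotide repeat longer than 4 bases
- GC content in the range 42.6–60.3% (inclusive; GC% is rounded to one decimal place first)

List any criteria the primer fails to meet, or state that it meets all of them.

Fails: homopolymer run, GC content.

Base counts: A=9, T=8, G=4, C=6 (length 27).
homopolymer run: longest run = 6, exceeds 4 ✗
GC content: GC 10/27 = 37.0%, outside 42.6–60.3% ✗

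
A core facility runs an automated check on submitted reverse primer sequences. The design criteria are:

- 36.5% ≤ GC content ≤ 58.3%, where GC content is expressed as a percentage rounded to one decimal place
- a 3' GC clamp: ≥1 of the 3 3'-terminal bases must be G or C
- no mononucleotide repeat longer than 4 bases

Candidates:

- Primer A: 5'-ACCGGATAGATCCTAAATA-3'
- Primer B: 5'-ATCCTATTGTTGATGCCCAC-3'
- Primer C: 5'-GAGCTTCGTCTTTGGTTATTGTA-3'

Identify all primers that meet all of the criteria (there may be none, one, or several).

Primer A (19 nt, A=8 T=4 G=3 C=4): GC 7/19 = 36.8% ✓; 3' end ATA has 0 G/C, need ≥1 ✗; longest run = 3 ✓ — fails.
Primer B (20 nt, A=4 T=7 G=3 C=6): GC 9/20 = 45.0% ✓; 3' end CAC has 2 G/C ✓; longest run = 3 ✓ — passes.
Primer C (23 nt, A=3 T=11 G=6 C=3): GC 9/23 = 39.1% ✓; 3' end GTA has 1 G/C ✓; longest run = 3 ✓ — passes.

Primer B and Primer C.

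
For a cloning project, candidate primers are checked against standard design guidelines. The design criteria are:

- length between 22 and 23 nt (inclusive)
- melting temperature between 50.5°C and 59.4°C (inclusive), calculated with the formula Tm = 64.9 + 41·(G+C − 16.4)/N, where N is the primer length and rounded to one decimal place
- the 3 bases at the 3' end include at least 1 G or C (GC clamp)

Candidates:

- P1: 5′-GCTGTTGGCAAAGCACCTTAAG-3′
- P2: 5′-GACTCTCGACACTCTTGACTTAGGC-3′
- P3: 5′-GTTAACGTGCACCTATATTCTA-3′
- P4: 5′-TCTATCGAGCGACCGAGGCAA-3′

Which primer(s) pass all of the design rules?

P1 (22 nt, A=6 T=5 G=6 C=5): length 22 ✓; Tm = 64.9 + 41·(11 − 16.4)/22 = 54.8°C ✓; 3' end AAG has 1 G/C ✓ — passes.
P2 (25 nt, A=5 T=7 G=5 C=8): length 25, outside 22–23 ✗; Tm = 64.9 + 41·(13 − 16.4)/25 = 59.3°C ✓; 3' end GGC has 3 G/C ✓ — fails.
P3 (22 nt, A=6 T=8 G=3 C=5): length 22 ✓; Tm = 64.9 + 41·(8 − 16.4)/22 = 49.2°C, outside 50.5–59.4°C ✗; 3' end CTA has 1 G/C ✓ — fails.
P4 (21 nt, A=6 T=3 G=6 C=6): length 21, outside 22–23 ✗; Tm = 64.9 + 41·(12 − 16.4)/21 = 56.3°C ✓; 3' end CAA has 1 G/C ✓ — fails.

P1 only.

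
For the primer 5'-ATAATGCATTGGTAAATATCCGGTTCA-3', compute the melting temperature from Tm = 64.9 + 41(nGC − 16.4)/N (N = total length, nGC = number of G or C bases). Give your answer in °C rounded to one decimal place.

Base counts: A=9, T=9, G=5, C=4; G+C = 9, N = 27.
Tm = 64.9 + 41·(9 − 16.4)/27 = 64.9 + -303.40/27 = 53.7°C.

53.7°C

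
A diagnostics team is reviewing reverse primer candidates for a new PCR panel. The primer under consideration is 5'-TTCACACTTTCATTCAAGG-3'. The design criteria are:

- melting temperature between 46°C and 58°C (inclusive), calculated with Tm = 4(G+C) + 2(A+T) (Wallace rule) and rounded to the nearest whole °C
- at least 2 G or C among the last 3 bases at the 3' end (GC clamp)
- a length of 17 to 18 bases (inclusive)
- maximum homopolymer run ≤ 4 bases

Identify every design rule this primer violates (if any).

Base counts: A=5, T=7, G=2, C=5 (length 19).
Tm: Tm = 2·12 + 4·7 = 52°C ✓
GC clamp: 3' end AGG has 2 G/C ✓
length: length 19, outside 17–18 ✗
homopolymer run: longest run = 3 ✓

Fails: length.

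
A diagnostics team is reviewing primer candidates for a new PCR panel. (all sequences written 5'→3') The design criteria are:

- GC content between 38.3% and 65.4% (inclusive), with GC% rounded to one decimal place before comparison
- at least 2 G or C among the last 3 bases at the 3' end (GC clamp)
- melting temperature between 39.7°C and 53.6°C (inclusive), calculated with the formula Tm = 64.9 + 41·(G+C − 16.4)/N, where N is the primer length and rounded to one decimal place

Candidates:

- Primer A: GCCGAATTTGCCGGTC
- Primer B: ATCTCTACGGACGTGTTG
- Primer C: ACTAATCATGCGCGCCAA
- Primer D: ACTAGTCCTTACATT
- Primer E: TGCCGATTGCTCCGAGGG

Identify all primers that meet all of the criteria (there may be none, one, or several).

Primer A only.

Primer A (16 nt, A=2 T=4 G=5 C=5): GC 10/16 = 62.5% ✓; 3' end GTC has 2 G/C ✓; Tm = 64.9 + 41·(10 − 16.4)/16 = 48.5°C ✓ — passes.
Primer B (18 nt, A=3 T=6 G=5 C=4): GC 9/18 = 50.0% ✓; 3' end TTG has 1 G/C, need ≥2 ✗; Tm = 64.9 + 41·(9 − 16.4)/18 = 48.0°C ✓ — fails.
Primer C (18 nt, A=6 T=3 G=3 C=6): GC 9/18 = 50.0% ✓; 3' end CAA has 1 G/C, need ≥2 ✗; Tm = 64.9 + 41·(9 − 16.4)/18 = 48.0°C ✓ — fails.
Primer D (15 nt, A=4 T=6 G=1 C=4): GC 5/15 = 33.3%, outside 38.3–65.4% ✗; 3' end ATT has 0 G/C, need ≥2 ✗; Tm = 64.9 + 41·(5 − 16.4)/15 = 33.7°C, outside 39.7–53.6°C ✗ — fails.
Primer E (18 nt, A=2 T=4 G=7 C=5): GC 12/18 = 66.7%, outside 38.3–65.4% ✗; 3' end GGG has 3 G/C ✓; Tm = 64.9 + 41·(12 − 16.4)/18 = 54.9°C, outside 39.7–53.6°C ✗ — fails.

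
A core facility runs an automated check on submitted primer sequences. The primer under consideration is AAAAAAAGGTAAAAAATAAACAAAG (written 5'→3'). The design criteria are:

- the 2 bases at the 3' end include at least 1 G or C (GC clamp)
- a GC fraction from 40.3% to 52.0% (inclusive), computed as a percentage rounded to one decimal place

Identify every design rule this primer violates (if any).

Fails: GC content.

Base counts: A=19, T=2, G=3, C=1 (length 25).
GC clamp: 3' end AG has 1 G/C ✓
GC content: GC 4/25 = 16.0%, outside 40.3–52.0% ✗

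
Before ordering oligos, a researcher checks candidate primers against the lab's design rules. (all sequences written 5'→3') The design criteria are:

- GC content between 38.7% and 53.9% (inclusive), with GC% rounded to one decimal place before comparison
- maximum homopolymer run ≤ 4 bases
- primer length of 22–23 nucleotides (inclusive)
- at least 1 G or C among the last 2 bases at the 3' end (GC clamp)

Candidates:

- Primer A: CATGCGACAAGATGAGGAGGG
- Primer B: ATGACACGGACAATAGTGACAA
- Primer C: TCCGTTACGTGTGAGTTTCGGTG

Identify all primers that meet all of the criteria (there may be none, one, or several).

Primer C only.

Primer A (21 nt, A=7 T=2 G=9 C=3): GC 12/21 = 57.1%, outside 38.7–53.9% ✗; longest run = 3 ✓; length 21, outside 22–23 ✗; 3' end GG has 2 G/C ✓ — fails.
Primer B (22 nt, A=10 T=3 G=5 C=4): GC 9/22 = 40.9% ✓; longest run = 2 ✓; length 22 ✓; 3' end AA has 0 G/C, need ≥1 ✗ — fails.
Primer C (23 nt, A=2 T=9 G=8 C=4): GC 12/23 = 52.2% ✓; longest run = 3 ✓; length 23 ✓; 3' end TG has 1 G/C ✓ — passes.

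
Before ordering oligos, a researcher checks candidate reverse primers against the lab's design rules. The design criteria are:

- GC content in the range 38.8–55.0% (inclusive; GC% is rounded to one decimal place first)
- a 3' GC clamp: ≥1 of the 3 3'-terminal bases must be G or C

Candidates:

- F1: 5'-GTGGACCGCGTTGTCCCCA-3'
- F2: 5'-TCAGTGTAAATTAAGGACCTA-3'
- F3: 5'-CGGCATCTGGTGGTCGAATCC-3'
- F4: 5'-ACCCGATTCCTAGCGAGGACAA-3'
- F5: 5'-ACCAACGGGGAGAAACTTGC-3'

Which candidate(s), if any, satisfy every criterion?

F4 and F5.

F1 (19 nt, A=2 T=4 G=6 C=7): GC 13/19 = 68.4%, outside 38.8–55.0% ✗; 3' end CCA has 2 G/C ✓ — fails.
F2 (21 nt, A=8 T=6 G=4 C=3): GC 7/21 = 33.3%, outside 38.8–55.0% ✗; 3' end CTA has 1 G/C ✓ — fails.
F3 (21 nt, A=3 T=5 G=7 C=6): GC 13/21 = 61.9%, outside 38.8–55.0% ✗; 3' end TCC has 2 G/C ✓ — fails.
F4 (22 nt, A=7 T=3 G=5 C=7): GC 12/22 = 54.5% ✓; 3' end CAA has 1 G/C ✓ — passes.
F5 (20 nt, A=7 T=2 G=6 C=5): GC 11/20 = 55.0% ✓; 3' end TGC has 2 G/C ✓ — passes.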